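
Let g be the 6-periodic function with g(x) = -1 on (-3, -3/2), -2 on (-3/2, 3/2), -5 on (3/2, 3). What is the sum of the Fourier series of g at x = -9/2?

-7/2

x = -9/2 differs from x = 3/2 by -1 full period(s), and the series is 6-periodic.
At x = 3/2 the one-sided limits are g(3/2^-) = -2 and g(3/2^+) = -5.
By Dirichlet's theorem the series converges to their average, [(-2) + (-5)]/2 = -7/2.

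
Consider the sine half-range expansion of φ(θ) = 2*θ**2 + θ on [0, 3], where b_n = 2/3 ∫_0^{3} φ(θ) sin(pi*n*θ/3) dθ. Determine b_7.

-144/(343*pi**3) + 6/pi

b_7 = 2/3 ∫_0^{3} (2*θ**2 + θ) sin(7*pi*θ/3) dθ.
Integrating by parts twice (tabular method), an antiderivative of (2*θ**2 + θ) sin(7*pi*θ/3) is -6*θ**2*cos(7*pi*θ/3)/(7*pi) + 36*θ*sin(7*pi*θ/3)/(49*pi**2) - 3*θ*cos(7*pi*θ/3)/(7*pi) + 9*sin(7*pi*θ/3)/(49*pi**2) + 108*cos(7*pi*θ/3)/(343*pi**3); evaluating from 0 to 3: ∫_{0}^{3} (2*θ**2 + θ) sin(7*pi*θ/3) dθ = (-108/(343*pi**3) + 9/pi) - (108/(343*pi**3)) = -216/(343*pi**3) + 9/pi.
Hence b_7 = (2/3)·(-216/(343*pi**3) + 9/pi) = -144/(343*pi**3) + 6/pi.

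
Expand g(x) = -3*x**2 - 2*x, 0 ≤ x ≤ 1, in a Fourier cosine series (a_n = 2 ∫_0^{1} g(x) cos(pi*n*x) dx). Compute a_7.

a_7 = 2 ∫_0^{1} (-3*x**2 - 2*x) cos(7*pi*x) dx.
Integrating by parts twice (tabular method), an antiderivative of (-3*x**2 - 2*x) cos(7*pi*x) is -3*x**2*sin(7*pi*x)/(7*pi) - 2*x*sin(7*pi*x)/(7*pi) - 6*x*cos(7*pi*x)/(49*pi**2) + 6*sin(7*pi*x)/(343*pi**3) - 2*cos(7*pi*x)/(49*pi**2); evaluating from 0 to 1: ∫_{0}^{1} (-3*x**2 - 2*x) cos(7*pi*x) dx = (8/(49*pi**2)) - (-2/(49*pi**2)) = 10/(49*pi**2).
Hence a_7 = 2·(10/(49*pi**2)) = 20/(49*pi**2).

20/(49*pi**2)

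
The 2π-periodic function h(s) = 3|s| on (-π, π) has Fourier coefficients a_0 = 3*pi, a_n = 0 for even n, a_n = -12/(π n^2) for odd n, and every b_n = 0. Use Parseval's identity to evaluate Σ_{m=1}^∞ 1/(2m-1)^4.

Parseval: a_0^2/2 + Σ a_n^2 = (1/π) ∫_{-π}^{π} h(s)^2 ds = 6*pi**2.
Subtract a_0^2/2 = 9*pi**2/2: Σ a_n^2 = 3*pi**2/2.
Only odd n contribute, with a_n^2 = 144/(π^2 n^4), so Σ_{m≥1} 1/(2m-1)^4 = π^2·(3*pi**2/2)/144 = pi**4/96.

pi**4/96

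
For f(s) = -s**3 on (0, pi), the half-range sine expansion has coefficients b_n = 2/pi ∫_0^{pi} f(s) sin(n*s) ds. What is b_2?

b_2 = 2/pi ∫_0^{pi} (-s**3) sin(2*s) ds.
Integrating by parts three times (tabular method), an antiderivative of (-s**3) sin(2*s) is s**3*cos(2*s)/2 - 3*s**2*sin(2*s)/4 - 3*s*cos(2*s)/4 + 3*sin(2*s)/8; evaluating from 0 to pi: ∫_{0}^{pi} (-s**3) sin(2*s) ds = (pi*(-3 + 2*pi**2)/4) - (0) = pi*(-3 + 2*pi**2)/4.
Hence b_2 = (2/pi)·(pi*(-3 + 2*pi**2)/4) = -3/2 + pi**2.

-3/2 + pi**2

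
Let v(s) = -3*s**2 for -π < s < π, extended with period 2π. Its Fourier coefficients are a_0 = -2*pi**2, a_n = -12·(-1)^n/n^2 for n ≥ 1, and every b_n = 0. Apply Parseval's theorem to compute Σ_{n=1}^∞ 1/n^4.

Parseval: a_0^2/2 + Σ a_n^2 = (1/π) ∫_{-π}^{π} v(s)^2 ds = 18*pi**4/5.
Subtract a_0^2/2 = 2*pi**4: Σ a_n^2 = 8*pi**4/5.
Since a_n^2 = 144/n^4, Σ 1/n^4 = pi**4/90.

pi**4/90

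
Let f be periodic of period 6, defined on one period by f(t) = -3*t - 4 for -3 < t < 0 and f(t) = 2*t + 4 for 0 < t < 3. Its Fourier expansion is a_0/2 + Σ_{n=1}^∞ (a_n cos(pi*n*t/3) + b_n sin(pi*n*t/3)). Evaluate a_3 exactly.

-10/(3*pi**2)

a_3 = 1/3 ∫_{-3}^{3} f(t) cos(pi*t) dt.
Split the integral at the breakpoints.
Integrating by parts (boundary term plus one more integral), an antiderivative of (-3*t - 4) cos(pi*t) is -3*t*sin(pi*t)/pi - 4*sin(pi*t)/pi - 3*cos(pi*t)/pi**2; evaluating from -3 to 0: ∫_{-3}^{0} (-3*t - 4) cos(pi*t) dt = (-3/pi**2) - (3/pi**2) = -6/pi**2.
Integrating by parts (boundary term plus one more integral), an antiderivative of (2*t + 4) cos(pi*t) is 2*t*sin(pi*t)/pi + 4*sin(pi*t)/pi + 2*cos(pi*t)/pi**2; evaluating from 0 to 3: ∫_{0}^{3} (2*t + 4) cos(pi*t) dt = (-2/pi**2) - (2/pi**2) = -4/pi**2.
Summing the pieces and multiplying by (1/3) gives a_3 = -10/(3*pi**2).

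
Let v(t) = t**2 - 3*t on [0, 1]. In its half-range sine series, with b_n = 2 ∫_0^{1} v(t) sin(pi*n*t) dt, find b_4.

b_4 = 2 ∫_0^{1} (t**2 - 3*t) sin(4*pi*t) dt.
Integrating by parts twice (tabular method), an antiderivative of (t**2 - 3*t) sin(4*pi*t) is -t**2*cos(4*pi*t)/(4*pi) + t*sin(4*pi*t)/(8*pi**2) + 3*t*cos(4*pi*t)/(4*pi) - 3*sin(4*pi*t)/(16*pi**2) + cos(4*pi*t)/(32*pi**3); evaluating from 0 to 1: ∫_{0}^{1} (t**2 - 3*t) sin(4*pi*t) dt = ((1 + 16*pi**2)/(32*pi**3)) - (1/(32*pi**3)) = 1/(2*pi).
Hence b_4 = 2·(1/(2*pi)) = 1/pi.

1/pi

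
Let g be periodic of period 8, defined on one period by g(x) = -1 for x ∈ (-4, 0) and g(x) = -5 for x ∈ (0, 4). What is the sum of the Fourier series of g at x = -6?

-5

x = -6 differs from x = 2 by -1 full period(s), and the series is 8-periodic.
g is continuous at x = 2 with value -5, so the series converges to -5 there.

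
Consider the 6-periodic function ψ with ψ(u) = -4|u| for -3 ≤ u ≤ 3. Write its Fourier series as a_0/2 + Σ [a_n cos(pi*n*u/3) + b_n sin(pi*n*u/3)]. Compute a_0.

-12

a_0 = 1/3 ∫_{-3}^{3} ψ(u) du = 1/3 · (-36) = -12.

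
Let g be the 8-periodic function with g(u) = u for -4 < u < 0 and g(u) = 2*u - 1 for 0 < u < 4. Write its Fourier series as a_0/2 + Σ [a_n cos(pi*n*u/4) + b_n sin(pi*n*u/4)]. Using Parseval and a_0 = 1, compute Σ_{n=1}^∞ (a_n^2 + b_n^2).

115/6

Parseval: a_0^2/2 + Σ_{n≥1} (a_n^2+b_n^2) = 1/4 ∫_{-4}^{4} g(u)^2 du = 59/3.
Subtract a_0^2/2 = 1/2: Σ (a_n^2+b_n^2) = 115/6.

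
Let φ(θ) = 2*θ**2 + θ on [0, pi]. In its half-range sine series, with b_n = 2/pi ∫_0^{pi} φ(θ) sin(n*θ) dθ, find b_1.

b_1 = 2/pi ∫_0^{pi} (2*θ**2 + θ) sin(θ) dθ.
Integrating by parts twice (tabular method), an antiderivative of (2*θ**2 + θ) sin(θ) is -2*θ**2*cos(θ) + 4*θ*sin(θ) - θ*cos(θ) + sin(θ) + 4*cos(θ); evaluating from 0 to pi: ∫_{0}^{pi} (2*θ**2 + θ) sin(θ) dθ = (-4 + pi + 2*pi**2) - (4) = -8 + pi + 2*pi**2.
Hence b_1 = (2/pi)·(-8 + pi + 2*pi**2) = -16/pi + 2 + 4*pi.

-16/pi + 2 + 4*pi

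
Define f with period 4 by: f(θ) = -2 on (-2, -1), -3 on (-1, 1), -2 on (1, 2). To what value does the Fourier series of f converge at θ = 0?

f is continuous at θ = 0 with value -3, so the series converges to -3 there.

-3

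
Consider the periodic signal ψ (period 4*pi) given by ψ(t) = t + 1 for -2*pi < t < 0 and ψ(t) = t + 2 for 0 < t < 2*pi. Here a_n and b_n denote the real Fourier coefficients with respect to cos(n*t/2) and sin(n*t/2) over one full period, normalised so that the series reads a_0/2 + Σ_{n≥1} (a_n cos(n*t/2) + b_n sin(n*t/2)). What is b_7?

2*(1 + 2*pi)/(7*pi)

b_7 = (1/(2*pi)) ∫_{-2*pi}^{2*pi} ψ(t) sin(7*t/2) dt.
Split the integral at the breakpoints.
Integrating by parts (boundary term plus one more integral), an antiderivative of (t + 1) sin(7*t/2) is -2*t*cos(7*t/2)/7 + 4*sin(7*t/2)/49 - 2*cos(7*t/2)/7; evaluating from -2*pi to 0: ∫_{-2*pi}^{0} (t + 1) sin(7*t/2) dt = (-2/7) - (2/7 - 4*pi/7) = -4/7 + 4*pi/7.
Integrating by parts (boundary term plus one more integral), an antiderivative of (t + 2) sin(7*t/2) is -2*t*cos(7*t/2)/7 + 4*sin(7*t/2)/49 - 4*cos(7*t/2)/7; evaluating from 0 to 2*pi: ∫_{0}^{2*pi} (t + 2) sin(7*t/2) dt = (4/7 + 4*pi/7) - (-4/7) = 8/7 + 4*pi/7.
Summing the pieces and multiplying by (1/(2*pi)) gives b_7 = 2*(1 + 2*pi)/(7*pi).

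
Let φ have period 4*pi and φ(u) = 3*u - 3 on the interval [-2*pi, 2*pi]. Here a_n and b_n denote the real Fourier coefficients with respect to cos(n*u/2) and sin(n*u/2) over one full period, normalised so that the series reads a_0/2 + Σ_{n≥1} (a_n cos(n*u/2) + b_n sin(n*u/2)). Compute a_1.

0

a_1 = (1/(2*pi)) ∫_{-2*pi}^{2*pi} φ(u) cos(u/2) du.
Integrating by parts (boundary term plus one more integral), an antiderivative of (3*u - 3) cos(u/2) is 6*u*sin(u/2) - 6*sin(u/2) + 12*cos(u/2); evaluating from -2*pi to 2*pi: ∫_{-2*pi}^{2*pi} (3*u - 3) cos(u/2) du = (-12) - (-12) = 0.
Hence a_1 = (1/(2*pi))·(0) = 0.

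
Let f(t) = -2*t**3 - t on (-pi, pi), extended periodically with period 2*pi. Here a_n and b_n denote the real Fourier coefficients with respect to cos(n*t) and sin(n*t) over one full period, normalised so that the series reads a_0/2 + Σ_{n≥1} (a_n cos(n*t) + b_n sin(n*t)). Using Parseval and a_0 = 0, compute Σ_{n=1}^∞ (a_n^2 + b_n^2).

Parseval: a_0^2/2 + Σ_{n≥1} (a_n^2+b_n^2) = 1/pi ∫_{-pi}^{pi} f(t)^2 dt = 2*pi**2*(35 + 84*pi**2 + 60*pi**4)/105.
Subtract a_0^2/2 = 0: Σ (a_n^2+b_n^2) = 2*pi**2*(35 + 84*pi**2 + 60*pi**4)/105.

2*pi**2*(35 + 84*pi**2 + 60*pi**4)/105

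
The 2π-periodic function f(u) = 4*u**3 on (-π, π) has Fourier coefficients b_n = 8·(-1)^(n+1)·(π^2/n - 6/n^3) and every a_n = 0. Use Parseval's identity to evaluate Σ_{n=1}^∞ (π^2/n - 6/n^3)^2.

Parseval: Σ b_n^2 = (1/π) ∫_{-π}^{π} f(u)^2 du = 32*pi**6/7.
b_n^2 = 64·(π^2/n - 6/n^3)^2, so the sum equals (32*pi**6/7)/64 = pi**6/14.

pi**6/14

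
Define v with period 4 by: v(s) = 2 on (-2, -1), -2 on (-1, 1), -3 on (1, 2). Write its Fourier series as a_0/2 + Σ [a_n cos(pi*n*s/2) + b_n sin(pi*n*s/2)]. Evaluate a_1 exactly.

-3/pi

a_1 = 1/2 ∫_{-2}^{2} v(s) cos(pi*s/2) ds.
Split the integral at the breakpoints.
Directly, an antiderivative of (2) cos(pi*s/2) is 4*sin(pi*s/2)/pi; evaluating from -2 to -1: ∫_{-2}^{-1} (2) cos(pi*s/2) ds = (-4/pi) - (0) = -4/pi.
Directly, an antiderivative of (-2) cos(pi*s/2) is -4*sin(pi*s/2)/pi; evaluating from -1 to 1: ∫_{-1}^{1} (-2) cos(pi*s/2) ds = (-4/pi) - (4/pi) = -8/pi.
Directly, an antiderivative of (-3) cos(pi*s/2) is -6*sin(pi*s/2)/pi; evaluating from 1 to 2: ∫_{1}^{2} (-3) cos(pi*s/2) ds = (0) - (-6/pi) = 6/pi.
Summing the pieces and multiplying by (1/2) gives a_1 = -3/pi.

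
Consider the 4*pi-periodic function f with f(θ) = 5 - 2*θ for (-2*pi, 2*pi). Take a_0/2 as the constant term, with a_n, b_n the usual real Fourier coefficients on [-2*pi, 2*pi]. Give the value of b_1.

-8

b_1 = (1/(2*pi)) ∫_{-2*pi}^{2*pi} f(θ) sin(θ/2) dθ.
Integrating by parts (boundary term plus one more integral), an antiderivative of (5 - 2*θ) sin(θ/2) is 4*θ*cos(θ/2) - 8*sin(θ/2) - 10*cos(θ/2); evaluating from -2*pi to 2*pi: ∫_{-2*pi}^{2*pi} (5 - 2*θ) sin(θ/2) dθ = (10 - 8*pi) - (10 + 8*pi) = -16*pi.
Hence b_1 = (1/(2*pi))·(-16*pi) = -8.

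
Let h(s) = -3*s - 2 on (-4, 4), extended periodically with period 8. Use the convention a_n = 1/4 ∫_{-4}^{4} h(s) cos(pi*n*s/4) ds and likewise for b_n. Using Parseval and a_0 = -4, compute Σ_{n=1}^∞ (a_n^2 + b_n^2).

Parseval: a_0^2/2 + Σ_{n≥1} (a_n^2+b_n^2) = 1/4 ∫_{-4}^{4} h(s)^2 ds = 104.
Subtract a_0^2/2 = 8: Σ (a_n^2+b_n^2) = 96.

96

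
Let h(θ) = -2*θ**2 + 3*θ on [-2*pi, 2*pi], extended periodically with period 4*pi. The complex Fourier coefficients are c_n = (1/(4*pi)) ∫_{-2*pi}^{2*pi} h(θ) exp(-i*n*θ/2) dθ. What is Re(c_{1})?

Since h is real-valued, Re(c_{1}) = (1/(4*pi)) ∫_{-2*pi}^{2*pi} h(θ) cos(θ/2) dθ = a_{1}/2.
Integrating by parts twice (tabular method), an antiderivative of (-2*θ**2 + 3*θ) cos(θ/2) is -4*θ**2*sin(θ/2) + 6*θ*sin(θ/2) - 16*θ*cos(θ/2) + 32*sin(θ/2) + 12*cos(θ/2); evaluating from -2*pi to 2*pi: ∫_{-2*pi}^{2*pi} (-2*θ**2 + 3*θ) cos(θ/2) dθ = (-12 + 32*pi) - (-32*pi - 12) = 64*pi.
Hence Re(c_{1}) = (1/(4*pi))·(64*pi) = 16.

16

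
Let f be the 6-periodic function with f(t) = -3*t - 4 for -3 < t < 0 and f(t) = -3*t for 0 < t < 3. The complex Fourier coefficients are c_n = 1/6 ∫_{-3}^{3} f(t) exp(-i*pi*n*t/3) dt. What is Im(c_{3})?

5/(3*pi)

Since f is real-valued, Im(c_{3}) = -1/6 ∫_{-3}^{3} f(t) sin(pi*t) dt = -b_{3}/2.
Split the integral at the breakpoints.
Integrating by parts (boundary term plus one more integral), an antiderivative of (-3*t - 4) sin(pi*t) is 3*t*cos(pi*t)/pi - 3*sin(pi*t)/pi**2 + 4*cos(pi*t)/pi; evaluating from -3 to 0: ∫_{-3}^{0} (-3*t - 4) sin(pi*t) dt = (4/pi) - (5/pi) = -1/pi.
Integrating by parts (boundary term plus one more integral), an antiderivative of (-3*t) sin(pi*t) is 3*t*cos(pi*t)/pi - 3*sin(pi*t)/pi**2; evaluating from 0 to 3: ∫_{0}^{3} (-3*t) sin(pi*t) dt = (-9/pi) - (0) = -9/pi.
So ∫_{-3}^{3} f(t) sin(pi*t) dt = -10/pi.
Hence Im(c_{3}) = (-1/6)·(-10/pi) = 5/(3*pi).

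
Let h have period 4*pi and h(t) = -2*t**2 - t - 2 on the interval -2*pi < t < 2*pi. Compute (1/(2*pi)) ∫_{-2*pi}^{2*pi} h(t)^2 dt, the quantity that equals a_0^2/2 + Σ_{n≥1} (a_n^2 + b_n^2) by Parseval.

8 + 24*pi**2 + 128*pi**4/5

(1/(2*pi)) ∫_{-2*pi}^{2*pi} h(t)^2 dt = (1/(2*pi)) · (16*pi + 48*pi**3 + 256*pi**5/5) = 8 + 24*pi**2 + 128*pi**4/5.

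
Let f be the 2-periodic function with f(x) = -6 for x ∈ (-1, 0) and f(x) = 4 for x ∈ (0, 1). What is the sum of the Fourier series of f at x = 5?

x = 5 differs from x = 1 by 2 full period(s), and the series is 2-periodic.
At x = 1 the one-sided limits are f(1^-) = 4 and f(1^+) = -6.
By Dirichlet's theorem the series converges to their average, [(4) + (-6)]/2 = -1.

-1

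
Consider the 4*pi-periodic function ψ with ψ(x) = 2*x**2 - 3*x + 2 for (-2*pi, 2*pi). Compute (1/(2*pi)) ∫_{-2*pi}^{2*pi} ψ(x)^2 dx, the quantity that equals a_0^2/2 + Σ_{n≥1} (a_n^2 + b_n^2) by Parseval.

(1/(2*pi)) ∫_{-2*pi}^{2*pi} ψ(x)^2 dx = (1/(2*pi)) · (16*pi*(15 + 85*pi**2 + 48*pi**4)/15) = 8 + 136*pi**2/3 + 128*pi**4/5.

8 + 136*pi**2/3 + 128*pi**4/5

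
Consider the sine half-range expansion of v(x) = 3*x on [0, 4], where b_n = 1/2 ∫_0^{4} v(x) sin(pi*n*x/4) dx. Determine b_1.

24/pi

b_1 = 1/2 ∫_0^{4} (3*x) sin(pi*x/4) dx.
Integrating by parts (boundary term plus one more integral), an antiderivative of (3*x) sin(pi*x/4) is -12*x*cos(pi*x/4)/pi + 48*sin(pi*x/4)/pi**2; evaluating from 0 to 4: ∫_{0}^{4} (3*x) sin(pi*x/4) dx = (48/pi) - (0) = 48/pi.
Hence b_1 = (1/2)·(48/pi) = 24/pi.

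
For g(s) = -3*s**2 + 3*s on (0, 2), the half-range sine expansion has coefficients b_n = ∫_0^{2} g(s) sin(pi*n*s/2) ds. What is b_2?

6/pi

b_2 = ∫_0^{2} (-3*s**2 + 3*s) sin(pi*s) ds.
Integrating by parts twice (tabular method), an antiderivative of (-3*s**2 + 3*s) sin(pi*s) is 3*s**2*cos(pi*s)/pi - 6*s*sin(pi*s)/pi**2 - 3*s*cos(pi*s)/pi + 3*sin(pi*s)/pi**2 - 6*cos(pi*s)/pi**3; evaluating from 0 to 2: ∫_{0}^{2} (-3*s**2 + 3*s) sin(pi*s) ds = (-6/pi**3 + 6/pi) - (-6/pi**3) = 6/pi.
Hence b_2 = 6/pi.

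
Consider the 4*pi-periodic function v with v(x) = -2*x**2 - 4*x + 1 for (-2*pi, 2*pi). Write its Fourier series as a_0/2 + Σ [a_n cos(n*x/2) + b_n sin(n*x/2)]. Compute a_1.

32

a_1 = (1/(2*pi)) ∫_{-2*pi}^{2*pi} v(x) cos(x/2) dx.
Integrating by parts twice (tabular method), an antiderivative of (-2*x**2 - 4*x + 1) cos(x/2) is -4*x**2*sin(x/2) - 8*x*sin(x/2) - 16*x*cos(x/2) + 34*sin(x/2) - 16*cos(x/2); evaluating from -2*pi to 2*pi: ∫_{-2*pi}^{2*pi} (-2*x**2 - 4*x + 1) cos(x/2) dx = (16 + 32*pi) - (16 - 32*pi) = 64*pi.
Hence a_1 = (1/(2*pi))·(64*pi) = 32.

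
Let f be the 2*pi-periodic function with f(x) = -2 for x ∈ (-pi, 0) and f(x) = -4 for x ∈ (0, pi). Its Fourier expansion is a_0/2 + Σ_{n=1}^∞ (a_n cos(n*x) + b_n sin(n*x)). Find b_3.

-4/(3*pi)

b_3 = 1/pi ∫_{-pi}^{pi} f(x) sin(3*x) dx.
Split the integral at the breakpoints.
Directly, an antiderivative of (-2) sin(3*x) is 2*cos(3*x)/3; evaluating from -pi to 0: ∫_{-pi}^{0} (-2) sin(3*x) dx = (2/3) - (-2/3) = 4/3.
Directly, an antiderivative of (-4) sin(3*x) is 4*cos(3*x)/3; evaluating from 0 to pi: ∫_{0}^{pi} (-4) sin(3*x) dx = (-4/3) - (4/3) = -8/3.
Summing the pieces and multiplying by (1/pi) gives b_3 = -4/(3*pi).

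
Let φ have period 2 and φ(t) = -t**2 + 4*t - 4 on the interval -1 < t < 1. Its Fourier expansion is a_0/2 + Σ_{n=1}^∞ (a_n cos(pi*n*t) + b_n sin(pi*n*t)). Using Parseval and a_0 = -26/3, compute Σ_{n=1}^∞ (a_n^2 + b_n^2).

Parseval: a_0^2/2 + Σ_{n≥1} (a_n^2+b_n^2) = ∫_{-1}^{1} φ(t)^2 dt = 242/5.
Subtract a_0^2/2 = 338/9: Σ (a_n^2+b_n^2) = 488/45.

488/45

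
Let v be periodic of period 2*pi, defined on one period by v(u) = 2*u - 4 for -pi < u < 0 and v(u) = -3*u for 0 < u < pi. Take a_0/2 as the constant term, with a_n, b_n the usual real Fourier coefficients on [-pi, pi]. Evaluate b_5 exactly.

b_5 = 1/pi ∫_{-pi}^{pi} v(u) sin(5*u) du.
Split the integral at the breakpoints.
Integrating by parts (boundary term plus one more integral), an antiderivative of (2*u - 4) sin(5*u) is -2*u*cos(5*u)/5 + 2*sin(5*u)/25 + 4*cos(5*u)/5; evaluating from -pi to 0: ∫_{-pi}^{0} (2*u - 4) sin(5*u) du = (4/5) - (-2*pi/5 - 4/5) = 2*pi/5 + 8/5.
Integrating by parts (boundary term plus one more integral), an antiderivative of (-3*u) sin(5*u) is 3*u*cos(5*u)/5 - 3*sin(5*u)/25; evaluating from 0 to pi: ∫_{0}^{pi} (-3*u) sin(5*u) du = (-3*pi/5) - (0) = -3*pi/5.
Summing the pieces and multiplying by (1/pi) gives b_5 = (8 - pi)/(5*pi).

(8 - pi)/(5*pi)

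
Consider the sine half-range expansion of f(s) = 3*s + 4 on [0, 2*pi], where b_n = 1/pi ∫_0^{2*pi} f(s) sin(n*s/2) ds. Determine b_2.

b_2 = 1/pi ∫_0^{2*pi} (3*s + 4) sin(s) ds.
Integrating by parts (boundary term plus one more integral), an antiderivative of (3*s + 4) sin(s) is -3*s*cos(s) + 3*sin(s) - 4*cos(s); evaluating from 0 to 2*pi: ∫_{0}^{2*pi} (3*s + 4) sin(s) ds = (-6*pi - 4) - (-4) = -6*pi.
Hence b_2 = (1/pi)·(-6*pi) = -6.

-6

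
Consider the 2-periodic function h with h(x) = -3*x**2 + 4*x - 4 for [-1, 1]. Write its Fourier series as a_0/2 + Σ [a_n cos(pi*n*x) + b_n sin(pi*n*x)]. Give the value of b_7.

8/(7*pi)

b_7 = ∫_{-1}^{1} h(x) sin(7*pi*x) dx.
Integrating by parts twice (tabular method), an antiderivative of (-3*x**2 + 4*x - 4) sin(7*pi*x) is 3*x**2*cos(7*pi*x)/(7*pi) - 6*x*sin(7*pi*x)/(49*pi**2) - 4*x*cos(7*pi*x)/(7*pi) + 4*sin(7*pi*x)/(49*pi**2) - 6*cos(7*pi*x)/(343*pi**3) + 4*cos(7*pi*x)/(7*pi); evaluating from -1 to 1: ∫_{-1}^{1} (-3*x**2 + 4*x - 4) sin(7*pi*x) dx = (3*(2 - 49*pi**2)/(343*pi**3)) - ((6 - 539*pi**2)/(343*pi**3)) = 8/(7*pi).
Hence b_7 = 8/(7*pi).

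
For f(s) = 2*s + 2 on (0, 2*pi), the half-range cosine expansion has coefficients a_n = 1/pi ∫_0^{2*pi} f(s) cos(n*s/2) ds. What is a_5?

a_5 = 1/pi ∫_0^{2*pi} (2*s + 2) cos(5*s/2) ds.
Integrating by parts (boundary term plus one more integral), an antiderivative of (2*s + 2) cos(5*s/2) is 4*s*sin(5*s/2)/5 + 4*sin(5*s/2)/5 + 8*cos(5*s/2)/25; evaluating from 0 to 2*pi: ∫_{0}^{2*pi} (2*s + 2) cos(5*s/2) ds = (-8/25) - (8/25) = -16/25.
Hence a_5 = (1/pi)·(-16/25) = -16/(25*pi).

-16/(25*pi)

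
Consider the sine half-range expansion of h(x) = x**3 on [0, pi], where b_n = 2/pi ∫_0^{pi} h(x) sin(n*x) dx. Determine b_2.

3/2 - pi**2

b_2 = 2/pi ∫_0^{pi} (x**3) sin(2*x) dx.
Integrating by parts three times (tabular method), an antiderivative of (x**3) sin(2*x) is -x**3*cos(2*x)/2 + 3*x**2*sin(2*x)/4 + 3*x*cos(2*x)/4 - 3*sin(2*x)/8; evaluating from 0 to pi: ∫_{0}^{pi} (x**3) sin(2*x) dx = (pi*(3 - 2*pi**2)/4) - (0) = pi*(3 - 2*pi**2)/4.
Hence b_2 = (2/pi)·(pi*(3 - 2*pi**2)/4) = 3/2 - pi**2.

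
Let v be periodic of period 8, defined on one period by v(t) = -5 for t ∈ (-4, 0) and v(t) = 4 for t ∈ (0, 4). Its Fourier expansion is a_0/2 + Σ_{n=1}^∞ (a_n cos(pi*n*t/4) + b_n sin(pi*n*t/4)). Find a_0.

-1

a_0 = 1/4 ∫_{-4}^{4} v(t) dt = 1/4 · (-4) = -1.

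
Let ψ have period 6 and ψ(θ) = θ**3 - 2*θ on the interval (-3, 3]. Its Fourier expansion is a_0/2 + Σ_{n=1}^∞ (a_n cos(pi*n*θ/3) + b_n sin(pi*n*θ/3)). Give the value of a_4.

a_4 = 1/3 ∫_{-3}^{3} ψ(θ) cos(4*pi*θ/3) dθ.
ψ is odd and cos(4*pi*θ/3) is even, so the integrand is odd over a symmetric interval and the integral vanishes.

0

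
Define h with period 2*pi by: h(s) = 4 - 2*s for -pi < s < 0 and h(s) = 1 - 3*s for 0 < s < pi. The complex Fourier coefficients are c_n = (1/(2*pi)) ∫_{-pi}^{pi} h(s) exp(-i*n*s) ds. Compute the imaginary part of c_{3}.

Since h is real-valued, Im(c_{3}) = -(1/(2*pi)) ∫_{-pi}^{pi} h(s) sin(3*s) ds = -b_{3}/2.
Split the integral at the breakpoints.
Integrating by parts (boundary term plus one more integral), an antiderivative of (4 - 2*s) sin(3*s) is 2*s*cos(3*s)/3 - 2*sin(3*s)/9 - 4*cos(3*s)/3; evaluating from -pi to 0: ∫_{-pi}^{0} (4 - 2*s) sin(3*s) ds = (-4/3) - (4/3 + 2*pi/3) = -8/3 - 2*pi/3.
Integrating by parts (boundary term plus one more integral), an antiderivative of (1 - 3*s) sin(3*s) is s*cos(3*s) - sin(3*s)/3 - cos(3*s)/3; evaluating from 0 to pi: ∫_{0}^{pi} (1 - 3*s) sin(3*s) ds = (1/3 - pi) - (-1/3) = 2/3 - pi.
So ∫_{-pi}^{pi} h(s) sin(3*s) ds = -5*pi/3 - 2.
Hence Im(c_{3}) = (-1/(2*pi))·(-5*pi/3 - 2) = 1/pi + 5/6.

1/pi + 5/6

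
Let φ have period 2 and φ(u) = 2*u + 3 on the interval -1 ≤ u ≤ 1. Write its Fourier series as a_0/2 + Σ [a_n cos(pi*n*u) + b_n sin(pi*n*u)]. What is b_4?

b_4 = ∫_{-1}^{1} φ(u) sin(4*pi*u) du.
Integrating by parts (boundary term plus one more integral), an antiderivative of (2*u + 3) sin(4*pi*u) is -u*cos(4*pi*u)/(2*pi) + sin(4*pi*u)/(8*pi**2) - 3*cos(4*pi*u)/(4*pi); evaluating from -1 to 1: ∫_{-1}^{1} (2*u + 3) sin(4*pi*u) du = (-5/(4*pi)) - (-1/(4*pi)) = -1/pi.
Hence b_4 = -1/pi.

-1/pi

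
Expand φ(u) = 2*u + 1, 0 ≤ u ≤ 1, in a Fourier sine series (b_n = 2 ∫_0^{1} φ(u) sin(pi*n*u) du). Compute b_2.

b_2 = 2 ∫_0^{1} (2*u + 1) sin(2*pi*u) du.
Integrating by parts (boundary term plus one more integral), an antiderivative of (2*u + 1) sin(2*pi*u) is -u*cos(2*pi*u)/pi + sin(2*pi*u)/(2*pi**2) - cos(2*pi*u)/(2*pi); evaluating from 0 to 1: ∫_{0}^{1} (2*u + 1) sin(2*pi*u) du = (-3/(2*pi)) - (-1/(2*pi)) = -1/pi.
Hence b_2 = 2·(-1/pi) = -2/pi.

-2/pi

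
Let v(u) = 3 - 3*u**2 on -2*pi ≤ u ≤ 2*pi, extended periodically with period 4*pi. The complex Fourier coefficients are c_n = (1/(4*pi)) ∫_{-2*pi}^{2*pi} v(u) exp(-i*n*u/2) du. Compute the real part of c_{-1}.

24

Since v is real-valued, Re(c_{-1}) = (1/(4*pi)) ∫_{-2*pi}^{2*pi} v(u) cos(-u/2) du = a_{1}/2.
v is even and cos(-u/2) is even, so the integrand is even: ∫_{-2*pi}^{2*pi} v(u) cos(-u/2) du = 2∫_0^{2*pi} v(u) cos(-u/2) du.
Integrating by parts twice (tabular method), an antiderivative of (3 - 3*u**2) cos(-u/2) is -6*u**2*sin(u/2) - 24*u*cos(u/2) + 54*sin(u/2); evaluating from 0 to 2*pi: ∫_{0}^{2*pi} (3 - 3*u**2) cos(-u/2) du = (48*pi) - (0) = 48*pi.
So ∫_{-2*pi}^{2*pi} v(u) cos(-u/2) du = 96*pi.
Hence Re(c_{-1}) = (1/(4*pi))·(96*pi) = 24.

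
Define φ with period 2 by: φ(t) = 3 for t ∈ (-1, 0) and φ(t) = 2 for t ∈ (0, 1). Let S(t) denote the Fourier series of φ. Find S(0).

At t = 0 the one-sided limits are φ(0^-) = 3 and φ(0^+) = 2.
By Dirichlet's theorem the series converges to their average, [(3) + (2)]/2 = 5/2.

5/2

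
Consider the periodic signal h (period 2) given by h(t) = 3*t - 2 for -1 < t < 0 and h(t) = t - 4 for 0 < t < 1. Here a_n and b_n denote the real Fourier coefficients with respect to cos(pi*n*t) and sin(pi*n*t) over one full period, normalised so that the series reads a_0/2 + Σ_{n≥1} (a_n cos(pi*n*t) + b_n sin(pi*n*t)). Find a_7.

a_7 = ∫_{-1}^{1} h(t) cos(7*pi*t) dt.
Split the integral at the breakpoints.
Integrating by parts (boundary term plus one more integral), an antiderivative of (3*t - 2) cos(7*pi*t) is 3*t*sin(7*pi*t)/(7*pi) - 2*sin(7*pi*t)/(7*pi) + 3*cos(7*pi*t)/(49*pi**2); evaluating from -1 to 0: ∫_{-1}^{0} (3*t - 2) cos(7*pi*t) dt = (3/(49*pi**2)) - (-3/(49*pi**2)) = 6/(49*pi**2).
Integrating by parts (boundary term plus one more integral), an antiderivative of (t - 4) cos(7*pi*t) is t*sin(7*pi*t)/(7*pi) - 4*sin(7*pi*t)/(7*pi) + cos(7*pi*t)/(49*pi**2); evaluating from 0 to 1: ∫_{0}^{1} (t - 4) cos(7*pi*t) dt = (-1/(49*pi**2)) - (1/(49*pi**2)) = -2/(49*pi**2).
Summing the pieces gives a_7 = 4/(49*pi**2).

4/(49*pi**2)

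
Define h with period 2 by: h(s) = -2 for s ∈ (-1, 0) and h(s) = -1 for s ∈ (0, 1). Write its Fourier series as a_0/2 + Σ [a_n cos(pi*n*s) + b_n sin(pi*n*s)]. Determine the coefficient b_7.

2/(7*pi)

b_7 = ∫_{-1}^{1} h(s) sin(7*pi*s) ds.
Split the integral at the breakpoints.
Directly, an antiderivative of (-2) sin(7*pi*s) is 2*cos(7*pi*s)/(7*pi); evaluating from -1 to 0: ∫_{-1}^{0} (-2) sin(7*pi*s) ds = (2/(7*pi)) - (-2/(7*pi)) = 4/(7*pi).
Directly, an antiderivative of (-1) sin(7*pi*s) is cos(7*pi*s)/(7*pi); evaluating from 0 to 1: ∫_{0}^{1} (-1) sin(7*pi*s) ds = (-1/(7*pi)) - (1/(7*pi)) = -2/(7*pi).
Summing the pieces gives b_7 = 2/(7*pi).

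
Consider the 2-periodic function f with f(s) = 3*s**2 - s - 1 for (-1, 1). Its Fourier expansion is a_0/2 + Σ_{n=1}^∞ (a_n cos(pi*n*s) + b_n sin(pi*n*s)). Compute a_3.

a_3 = ∫_{-1}^{1} f(s) cos(3*pi*s) ds.
Integrating by parts twice (tabular method), an antiderivative of (3*s**2 - s - 1) cos(3*pi*s) is s**2*sin(3*pi*s)/pi - s*sin(3*pi*s)/(3*pi) + 2*s*cos(3*pi*s)/(3*pi**2) - sin(3*pi*s)/(3*pi) - 2*sin(3*pi*s)/(9*pi**3) - cos(3*pi*s)/(9*pi**2); evaluating from -1 to 1: ∫_{-1}^{1} (3*s**2 - s - 1) cos(3*pi*s) ds = (-5/(9*pi**2)) - (7/(9*pi**2)) = -4/(3*pi**2).
Hence a_3 = -4/(3*pi**2).

-4/(3*pi**2)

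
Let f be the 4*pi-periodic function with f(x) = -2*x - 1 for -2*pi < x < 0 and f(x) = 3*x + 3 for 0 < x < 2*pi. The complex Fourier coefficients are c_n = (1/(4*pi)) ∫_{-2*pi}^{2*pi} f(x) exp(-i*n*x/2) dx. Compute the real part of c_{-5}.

-2/(5*pi)

Since f is real-valued, Re(c_{-5}) = (1/(4*pi)) ∫_{-2*pi}^{2*pi} f(x) cos(-5*x/2) dx = a_{5}/2.
Split the integral at the breakpoints.
Integrating by parts (boundary term plus one more integral), an antiderivative of (-2*x - 1) cos(-5*x/2) is -4*x*sin(5*x/2)/5 - 2*sin(5*x/2)/5 - 8*cos(5*x/2)/25; evaluating from -2*pi to 0: ∫_{-2*pi}^{0} (-2*x - 1) cos(-5*x/2) dx = (-8/25) - (8/25) = -16/25.
Integrating by parts (boundary term plus one more integral), an antiderivative of (3*x + 3) cos(-5*x/2) is 6*x*sin(5*x/2)/5 + 6*sin(5*x/2)/5 + 12*cos(5*x/2)/25; evaluating from 0 to 2*pi: ∫_{0}^{2*pi} (3*x + 3) cos(-5*x/2) dx = (-12/25) - (12/25) = -24/25.
So ∫_{-2*pi}^{2*pi} f(x) cos(-5*x/2) dx = -8/5.
Hence Re(c_{-5}) = (1/(4*pi))·(-8/5) = -2/(5*pi).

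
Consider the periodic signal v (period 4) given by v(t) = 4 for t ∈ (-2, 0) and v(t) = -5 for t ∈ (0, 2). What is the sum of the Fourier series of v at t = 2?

-1/2

At t = 2 the one-sided limits are v(2^-) = -5 and v(2^+) = 4.
By Dirichlet's theorem the series converges to their average, [(-5) + (4)]/2 = -1/2.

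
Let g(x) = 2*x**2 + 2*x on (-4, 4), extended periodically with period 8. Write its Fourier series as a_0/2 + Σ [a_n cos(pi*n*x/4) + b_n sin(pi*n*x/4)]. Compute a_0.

64/3

a_0 = 1/4 ∫_{-4}^{4} g(x) dx = 1/4 · (256/3) = 64/3.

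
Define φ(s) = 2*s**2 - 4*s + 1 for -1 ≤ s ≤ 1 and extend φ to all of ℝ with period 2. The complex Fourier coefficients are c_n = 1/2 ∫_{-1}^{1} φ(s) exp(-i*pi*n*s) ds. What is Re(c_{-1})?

-4/pi**2

Since φ is real-valued, Re(c_{-1}) = 1/2 ∫_{-1}^{1} φ(s) cos(-pi*s) ds = a_{1}/2.
Integrating by parts twice (tabular method), an antiderivative of (2*s**2 - 4*s + 1) cos(-pi*s) is 2*s**2*sin(pi*s)/pi - 4*s*sin(pi*s)/pi + 4*s*cos(pi*s)/pi**2 - 4*sin(pi*s)/pi**3 + sin(pi*s)/pi - 4*cos(pi*s)/pi**2; evaluating from -1 to 1: ∫_{-1}^{1} (2*s**2 - 4*s + 1) cos(-pi*s) ds = (0) - (8/pi**2) = -8/pi**2.
Hence Re(c_{-1}) = (1/2)·(-8/pi**2) = -4/pi**2.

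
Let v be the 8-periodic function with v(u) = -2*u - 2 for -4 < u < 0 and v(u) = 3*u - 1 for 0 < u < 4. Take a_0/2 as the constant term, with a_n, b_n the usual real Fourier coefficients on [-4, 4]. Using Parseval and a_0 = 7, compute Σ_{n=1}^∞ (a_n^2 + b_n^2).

131/6

Parseval: a_0^2/2 + Σ_{n≥1} (a_n^2+b_n^2) = 1/4 ∫_{-4}^{4} v(u)^2 du = 139/3.
Subtract a_0^2/2 = 49/2: Σ (a_n^2+b_n^2) = 131/6.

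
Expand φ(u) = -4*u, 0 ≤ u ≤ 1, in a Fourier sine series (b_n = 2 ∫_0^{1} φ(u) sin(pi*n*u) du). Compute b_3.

b_3 = 2 ∫_0^{1} (-4*u) sin(3*pi*u) du.
Integrating by parts (boundary term plus one more integral), an antiderivative of (-4*u) sin(3*pi*u) is 4*u*cos(3*pi*u)/(3*pi) - 4*sin(3*pi*u)/(9*pi**2); evaluating from 0 to 1: ∫_{0}^{1} (-4*u) sin(3*pi*u) du = (-4/(3*pi)) - (0) = -4/(3*pi).
Hence b_3 = 2·(-4/(3*pi)) = -8/(3*pi).

-8/(3*pi)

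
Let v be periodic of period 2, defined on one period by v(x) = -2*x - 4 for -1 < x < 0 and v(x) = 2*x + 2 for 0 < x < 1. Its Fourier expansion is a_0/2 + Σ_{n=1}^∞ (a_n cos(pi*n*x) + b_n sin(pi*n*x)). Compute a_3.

a_3 = ∫_{-1}^{1} v(x) cos(3*pi*x) dx.
Split the integral at the breakpoints.
Integrating by parts (boundary term plus one more integral), an antiderivative of (-2*x - 4) cos(3*pi*x) is -2*x*sin(3*pi*x)/(3*pi) - 4*sin(3*pi*x)/(3*pi) - 2*cos(3*pi*x)/(9*pi**2); evaluating from -1 to 0: ∫_{-1}^{0} (-2*x - 4) cos(3*pi*x) dx = (-2/(9*pi**2)) - (2/(9*pi**2)) = -4/(9*pi**2).
Integrating by parts (boundary term plus one more integral), an antiderivative of (2*x + 2) cos(3*pi*x) is 2*x*sin(3*pi*x)/(3*pi) + 2*sin(3*pi*x)/(3*pi) + 2*cos(3*pi*x)/(9*pi**2); evaluating from 0 to 1: ∫_{0}^{1} (2*x + 2) cos(3*pi*x) dx = (-2/(9*pi**2)) - (2/(9*pi**2)) = -4/(9*pi**2).
Summing the pieces gives a_3 = -8/(9*pi**2).

-8/(9*pi**2)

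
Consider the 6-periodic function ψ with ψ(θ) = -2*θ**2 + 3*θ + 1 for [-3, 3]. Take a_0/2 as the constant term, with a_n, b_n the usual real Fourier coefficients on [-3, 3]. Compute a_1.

72/pi**2

a_1 = 1/3 ∫_{-3}^{3} ψ(θ) cos(pi*θ/3) dθ.
Integrating by parts twice (tabular method), an antiderivative of (-2*θ**2 + 3*θ + 1) cos(pi*θ/3) is -6*θ**2*sin(pi*θ/3)/pi + 9*θ*sin(pi*θ/3)/pi - 36*θ*cos(pi*θ/3)/pi**2 + 3*sin(pi*θ/3)/pi + 108*sin(pi*θ/3)/pi**3 + 27*cos(pi*θ/3)/pi**2; evaluating from -3 to 3: ∫_{-3}^{3} (-2*θ**2 + 3*θ + 1) cos(pi*θ/3) dθ = (81/pi**2) - (-135/pi**2) = 216/pi**2.
Hence a_1 = (1/3)·(216/pi**2) = 72/pi**2.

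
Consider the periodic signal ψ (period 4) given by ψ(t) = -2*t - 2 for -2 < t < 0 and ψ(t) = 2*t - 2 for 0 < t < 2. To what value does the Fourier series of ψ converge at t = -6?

2

t = -6 differs from t = -2 by -1 full period(s), and the series is 4-periodic.
ψ is continuous at t = -2 with value 2, so the series converges to 2 there.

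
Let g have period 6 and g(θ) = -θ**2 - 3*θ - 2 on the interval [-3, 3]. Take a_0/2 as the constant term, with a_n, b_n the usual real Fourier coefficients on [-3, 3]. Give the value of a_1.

36/pi**2

a_1 = 1/3 ∫_{-3}^{3} g(θ) cos(pi*θ/3) dθ.
Integrating by parts twice (tabular method), an antiderivative of (-θ**2 - 3*θ - 2) cos(pi*θ/3) is -3*θ**2*sin(pi*θ/3)/pi - 9*θ*sin(pi*θ/3)/pi - 18*θ*cos(pi*θ/3)/pi**2 - 6*sin(pi*θ/3)/pi + 54*sin(pi*θ/3)/pi**3 - 27*cos(pi*θ/3)/pi**2; evaluating from -3 to 3: ∫_{-3}^{3} (-θ**2 - 3*θ - 2) cos(pi*θ/3) dθ = (81/pi**2) - (-27/pi**2) = 108/pi**2.
Hence a_1 = (1/3)·(108/pi**2) = 36/pi**2.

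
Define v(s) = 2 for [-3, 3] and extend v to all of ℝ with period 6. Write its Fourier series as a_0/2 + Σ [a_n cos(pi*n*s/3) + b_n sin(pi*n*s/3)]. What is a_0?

a_0 = 1/3 ∫_{-3}^{3} v(s) ds = 1/3 · (12) = 4.

4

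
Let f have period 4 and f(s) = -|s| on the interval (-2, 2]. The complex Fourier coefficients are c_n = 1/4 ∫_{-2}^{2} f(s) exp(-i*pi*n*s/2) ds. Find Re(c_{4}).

Since f is real-valued, Re(c_{4}) = 1/4 ∫_{-2}^{2} f(s) cos(2*pi*s) ds = a_{4}/2.
f is even and cos(2*pi*s) is even, so the integrand is even: ∫_{-2}^{2} f(s) cos(2*pi*s) ds = 2∫_0^{2} f(s) cos(2*pi*s) ds.
Integrating by parts (boundary term plus one more integral), an antiderivative of (-s) cos(2*pi*s) is -s*sin(2*pi*s)/(2*pi) - cos(2*pi*s)/(4*pi**2); evaluating from 0 to 2: ∫_{0}^{2} (-s) cos(2*pi*s) ds = (-1/(4*pi**2)) - (-1/(4*pi**2)) = 0.
So ∫_{-2}^{2} f(s) cos(2*pi*s) ds = 0.
Hence Re(c_{4}) = (1/4)·(0) = 0.

0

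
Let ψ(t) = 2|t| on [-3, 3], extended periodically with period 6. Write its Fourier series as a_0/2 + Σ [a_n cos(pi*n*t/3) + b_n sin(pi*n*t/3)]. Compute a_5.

a_5 = 1/3 ∫_{-3}^{3} ψ(t) cos(5*pi*t/3) dt.
ψ is even and cos(5*pi*t/3) is even, so the integrand is even and a_5 = 2/3 ∫_0^{3} ψ(t) cos(5*pi*t/3) dt.
Integrating by parts (boundary term plus one more integral), an antiderivative of (2*t) cos(5*pi*t/3) is 6*t*sin(5*pi*t/3)/(5*pi) + 18*cos(5*pi*t/3)/(25*pi**2); evaluating from 0 to 3: ∫_{0}^{3} (2*t) cos(5*pi*t/3) dt = (-18/(25*pi**2)) - (18/(25*pi**2)) = -36/(25*pi**2).
Hence a_5 = (2/3)·(-36/(25*pi**2)) = -24/(25*pi**2).

-24/(25*pi**2)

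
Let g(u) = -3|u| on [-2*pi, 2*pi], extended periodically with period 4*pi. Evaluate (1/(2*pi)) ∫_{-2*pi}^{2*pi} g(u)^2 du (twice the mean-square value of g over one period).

(1/(2*pi)) ∫_{-2*pi}^{2*pi} g(u)^2 du = (1/(2*pi)) · (48*pi**3) = 24*pi**2.

24*pi**2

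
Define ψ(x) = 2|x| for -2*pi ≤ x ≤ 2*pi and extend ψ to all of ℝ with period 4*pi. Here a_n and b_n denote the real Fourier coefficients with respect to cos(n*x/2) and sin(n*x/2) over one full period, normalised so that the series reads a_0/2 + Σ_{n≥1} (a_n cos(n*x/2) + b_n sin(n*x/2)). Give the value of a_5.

-16/(25*pi)

a_5 = (1/(2*pi)) ∫_{-2*pi}^{2*pi} ψ(x) cos(5*x/2) dx.
ψ is even and cos(5*x/2) is even, so the integrand is even and a_5 = 1/pi ∫_0^{2*pi} ψ(x) cos(5*x/2) dx.
Integrating by parts (boundary term plus one more integral), an antiderivative of (2*x) cos(5*x/2) is 4*x*sin(5*x/2)/5 + 8*cos(5*x/2)/25; evaluating from 0 to 2*pi: ∫_{0}^{2*pi} (2*x) cos(5*x/2) dx = (-8/25) - (8/25) = -16/25.
Hence a_5 = (1/pi)·(-16/25) = -16/(25*pi).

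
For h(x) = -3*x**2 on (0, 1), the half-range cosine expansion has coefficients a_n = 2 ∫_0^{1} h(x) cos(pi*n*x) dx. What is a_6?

-1/(3*pi**2)

a_6 = 2 ∫_0^{1} (-3*x**2) cos(6*pi*x) dx.
Integrating by parts twice (tabular method), an antiderivative of (-3*x**2) cos(6*pi*x) is -x**2*sin(6*pi*x)/(2*pi) - x*cos(6*pi*x)/(6*pi**2) + sin(6*pi*x)/(36*pi**3); evaluating from 0 to 1: ∫_{0}^{1} (-3*x**2) cos(6*pi*x) dx = (-1/(6*pi**2)) - (0) = -1/(6*pi**2).
Hence a_6 = 2·(-1/(6*pi**2)) = -1/(3*pi**2).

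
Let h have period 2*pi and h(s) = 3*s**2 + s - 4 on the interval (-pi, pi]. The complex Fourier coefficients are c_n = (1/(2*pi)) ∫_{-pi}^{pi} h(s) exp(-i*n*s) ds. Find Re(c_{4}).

3/8

Since h is real-valued, Re(c_{4}) = (1/(2*pi)) ∫_{-pi}^{pi} h(s) cos(4*s) ds = a_{4}/2.
Integrating by parts twice (tabular method), an antiderivative of (3*s**2 + s - 4) cos(4*s) is 3*s**2*sin(4*s)/4 + s*sin(4*s)/4 + 3*s*cos(4*s)/8 - 35*sin(4*s)/32 + cos(4*s)/16; evaluating from -pi to pi: ∫_{-pi}^{pi} (3*s**2 + s - 4) cos(4*s) ds = (1/16 + 3*pi/8) - (1/16 - 3*pi/8) = 3*pi/4.
Hence Re(c_{4}) = (1/(2*pi))·(3*pi/4) = 3/8.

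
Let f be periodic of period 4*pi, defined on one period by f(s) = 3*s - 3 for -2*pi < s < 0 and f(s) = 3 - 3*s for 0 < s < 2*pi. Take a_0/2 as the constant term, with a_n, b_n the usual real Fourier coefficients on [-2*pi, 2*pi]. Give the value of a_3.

8/(3*pi)

a_3 = (1/(2*pi)) ∫_{-2*pi}^{2*pi} f(s) cos(3*s/2) ds.
Split the integral at the breakpoints.
Integrating by parts (boundary term plus one more integral), an antiderivative of (3*s - 3) cos(3*s/2) is 2*s*sin(3*s/2) - 2*sin(3*s/2) + 4*cos(3*s/2)/3; evaluating from -2*pi to 0: ∫_{-2*pi}^{0} (3*s - 3) cos(3*s/2) ds = (4/3) - (-4/3) = 8/3.
Integrating by parts (boundary term plus one more integral), an antiderivative of (3 - 3*s) cos(3*s/2) is -2*s*sin(3*s/2) + 2*sin(3*s/2) - 4*cos(3*s/2)/3; evaluating from 0 to 2*pi: ∫_{0}^{2*pi} (3 - 3*s) cos(3*s/2) ds = (4/3) - (-4/3) = 8/3.
Summing the pieces and multiplying by (1/(2*pi)) gives a_3 = 8/(3*pi).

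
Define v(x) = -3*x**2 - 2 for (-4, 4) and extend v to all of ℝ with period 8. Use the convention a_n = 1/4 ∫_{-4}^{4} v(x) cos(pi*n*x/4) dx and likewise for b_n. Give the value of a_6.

-16/(3*pi**2)

a_6 = 1/4 ∫_{-4}^{4} v(x) cos(3*pi*x/2) dx.
v is even and cos(3*pi*x/2) is even, so the integrand is even and a_6 = 1/2 ∫_0^{4} v(x) cos(3*pi*x/2) dx.
Integrating by parts twice (tabular method), an antiderivative of (-3*x**2 - 2) cos(3*pi*x/2) is -2*x**2*sin(3*pi*x/2)/pi - 8*x*cos(3*pi*x/2)/(3*pi**2) - 4*sin(3*pi*x/2)/(3*pi) + 16*sin(3*pi*x/2)/(9*pi**3); evaluating from 0 to 4: ∫_{0}^{4} (-3*x**2 - 2) cos(3*pi*x/2) dx = (-32/(3*pi**2)) - (0) = -32/(3*pi**2).
Hence a_6 = (1/2)·(-32/(3*pi**2)) = -16/(3*pi**2).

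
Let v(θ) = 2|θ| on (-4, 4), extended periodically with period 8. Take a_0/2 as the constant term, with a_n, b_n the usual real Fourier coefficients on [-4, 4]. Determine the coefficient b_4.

b_4 = 1/4 ∫_{-4}^{4} v(θ) sin(pi*θ) dθ.
v is even and sin(pi*θ) is odd, so the integrand is odd over a symmetric interval and the integral vanishes.

0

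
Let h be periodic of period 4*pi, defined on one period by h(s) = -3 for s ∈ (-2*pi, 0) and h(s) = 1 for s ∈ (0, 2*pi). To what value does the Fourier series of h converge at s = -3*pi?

1

s = -3*pi differs from s = pi by -1 full period(s), and the series is 4*pi-periodic.
h is continuous at s = pi with value 1, so the series converges to 1 there.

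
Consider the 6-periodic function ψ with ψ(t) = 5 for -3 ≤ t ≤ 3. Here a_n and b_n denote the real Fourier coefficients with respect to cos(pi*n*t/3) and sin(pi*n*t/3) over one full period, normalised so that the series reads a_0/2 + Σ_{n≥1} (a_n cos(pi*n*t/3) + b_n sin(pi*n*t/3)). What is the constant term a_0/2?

5

a_0 = 1/3 ∫_{-3}^{3} ψ(t) dt = 1/3 · (30) = 10.
So the constant term a_0/2 = 5.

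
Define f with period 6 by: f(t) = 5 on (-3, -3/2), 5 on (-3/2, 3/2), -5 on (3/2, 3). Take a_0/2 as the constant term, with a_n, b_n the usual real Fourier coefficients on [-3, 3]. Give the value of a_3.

-10/(3*pi)

a_3 = 1/3 ∫_{-3}^{3} f(t) cos(pi*t) dt.
Split the integral at the breakpoints.
Directly, an antiderivative of (5) cos(pi*t) is 5*sin(pi*t)/pi; evaluating from -3 to -3/2: ∫_{-3}^{-3/2} (5) cos(pi*t) dt = (5/pi) - (0) = 5/pi.
Directly, an antiderivative of (5) cos(pi*t) is 5*sin(pi*t)/pi; evaluating from -3/2 to 3/2: ∫_{-3/2}^{3/2} (5) cos(pi*t) dt = (-5/pi) - (5/pi) = -10/pi.
Directly, an antiderivative of (-5) cos(pi*t) is -5*sin(pi*t)/pi; evaluating from 3/2 to 3: ∫_{3/2}^{3} (-5) cos(pi*t) dt = (0) - (5/pi) = -5/pi.
Summing the pieces and multiplying by (1/3) gives a_3 = -10/(3*pi).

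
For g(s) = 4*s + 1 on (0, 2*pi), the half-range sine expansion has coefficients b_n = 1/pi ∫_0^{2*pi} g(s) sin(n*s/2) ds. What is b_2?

b_2 = 1/pi ∫_0^{2*pi} (4*s + 1) sin(s) ds.
Integrating by parts (boundary term plus one more integral), an antiderivative of (4*s + 1) sin(s) is -4*s*cos(s) + 4*sin(s) - cos(s); evaluating from 0 to 2*pi: ∫_{0}^{2*pi} (4*s + 1) sin(s) ds = (-8*pi - 1) - (-1) = -8*pi.
Hence b_2 = (1/pi)·(-8*pi) = -8.

-8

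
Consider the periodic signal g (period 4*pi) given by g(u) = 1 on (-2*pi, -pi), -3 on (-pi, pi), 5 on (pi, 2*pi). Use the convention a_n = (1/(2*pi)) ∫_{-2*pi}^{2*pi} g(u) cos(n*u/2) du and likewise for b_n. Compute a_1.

-12/pi

a_1 = (1/(2*pi)) ∫_{-2*pi}^{2*pi} g(u) cos(u/2) du.
Split the integral at the breakpoints.
Directly, an antiderivative of (1) cos(u/2) is 2*sin(u/2); evaluating from -2*pi to -pi: ∫_{-2*pi}^{-pi} (1) cos(u/2) du = (-2) - (0) = -2.
Directly, an antiderivative of (-3) cos(u/2) is -6*sin(u/2); evaluating from -pi to pi: ∫_{-pi}^{pi} (-3) cos(u/2) du = (-6) - (6) = -12.
Directly, an antiderivative of (5) cos(u/2) is 10*sin(u/2); evaluating from pi to 2*pi: ∫_{pi}^{2*pi} (5) cos(u/2) du = (0) - (10) = -10.
Summing the pieces and multiplying by (1/(2*pi)) gives a_1 = -12/pi.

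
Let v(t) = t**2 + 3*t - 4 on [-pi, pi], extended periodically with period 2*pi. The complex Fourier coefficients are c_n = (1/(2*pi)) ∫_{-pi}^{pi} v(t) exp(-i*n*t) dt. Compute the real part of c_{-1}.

Since v is real-valued, Re(c_{-1}) = (1/(2*pi)) ∫_{-pi}^{pi} v(t) cos(-t) dt = a_{1}/2.
Integrating by parts twice (tabular method), an antiderivative of (t**2 + 3*t - 4) cos(-t) is t**2*sin(t) + 3*t*sin(t) + 2*t*cos(t) - 6*sin(t) + 3*cos(t); evaluating from -pi to pi: ∫_{-pi}^{pi} (t**2 + 3*t - 4) cos(-t) dt = (-2*pi - 3) - (-3 + 2*pi) = -4*pi.
Hence Re(c_{-1}) = (1/(2*pi))·(-4*pi) = -2.

-2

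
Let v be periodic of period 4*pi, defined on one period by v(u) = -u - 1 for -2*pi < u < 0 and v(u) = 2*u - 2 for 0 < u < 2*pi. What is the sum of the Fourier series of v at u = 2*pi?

-3/2 + 3*pi

At u = 2*pi the one-sided limits are v(2*pi^-) = -2 + 4*pi and v(2*pi^+) = -1 + 2*pi.
By Dirichlet's theorem the series converges to their average, [(-2 + 4*pi) + (-1 + 2*pi)]/2 = -3/2 + 3*pi.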